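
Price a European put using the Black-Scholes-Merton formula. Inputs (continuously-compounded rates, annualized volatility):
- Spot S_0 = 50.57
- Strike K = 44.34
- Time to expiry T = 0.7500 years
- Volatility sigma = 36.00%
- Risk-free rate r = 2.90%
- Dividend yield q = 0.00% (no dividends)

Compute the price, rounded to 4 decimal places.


d1 = (ln(S/K) + (r - q + 0.5*sigma^2) * T) / (sigma * sqrt(T)) = 0.64734216
d2 = d1 - sigma * sqrt(T) = 0.33557301
exp(-rT) = 0.97848483; exp(-qT) = 1.00000000
P = K * exp(-rT) * N(-d2) - S_0 * exp(-qT) * N(-d1)
N(-d1) = 0.25870526; N(-d2) = 0.36859644
P = 44.3400 * 0.97848483 * 0.36859644 - 50.5700 * 1.00000000 * 0.25870526 = 2.9092

Answer: Price = 2.9092


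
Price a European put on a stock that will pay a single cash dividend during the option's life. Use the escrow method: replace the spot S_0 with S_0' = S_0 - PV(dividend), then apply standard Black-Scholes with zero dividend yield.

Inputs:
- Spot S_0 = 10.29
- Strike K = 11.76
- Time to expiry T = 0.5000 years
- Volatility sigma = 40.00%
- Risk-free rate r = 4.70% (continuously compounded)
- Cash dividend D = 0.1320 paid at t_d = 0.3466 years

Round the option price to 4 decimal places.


Answer: Price = 1.9925

Derivation:
PV(D) = D * exp(-r * t_d) = 0.1320 * 0.98384177 = 0.12986711
S_0' = S_0 - PV(D) = 10.2900 - 0.12986711 = 10.16013289
d1 = (ln(S_0'/K) + (r + sigma^2/2)*T) / (sigma*sqrt(T)) = -0.29250328
d2 = d1 - sigma*sqrt(T) = -0.57534599
exp(-rT) = 0.97677397
N(-d1) = 0.61504907; N(-d2) = 0.71747134
P = K * exp(-rT) * N(-d2) - S_0' * N(-d1) = 11.7600 * 0.97677397 * 0.71747134 - 10.16013289 * 0.61504907 = 1.9925


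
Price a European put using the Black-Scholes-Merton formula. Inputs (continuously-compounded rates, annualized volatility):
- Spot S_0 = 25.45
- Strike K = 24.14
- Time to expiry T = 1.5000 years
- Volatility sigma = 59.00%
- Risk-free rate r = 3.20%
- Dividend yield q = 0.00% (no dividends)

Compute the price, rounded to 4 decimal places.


Answer: Price = 5.6786

Derivation:
d1 = (ln(S/K) + (r - q + 0.5*sigma^2) * T) / (sigma * sqrt(T)) = 0.50085911
d2 = d1 - sigma * sqrt(T) = -0.22174037
exp(-rT) = 0.95313379; exp(-qT) = 1.00000000
P = K * exp(-rT) * N(-d2) - S_0 * exp(-qT) * N(-d1)
N(-d1) = 0.30823514; N(-d2) = 0.58774200
P = 24.1400 * 0.95313379 * 0.58774200 - 25.4500 * 1.00000000 * 0.30823514 = 5.6786


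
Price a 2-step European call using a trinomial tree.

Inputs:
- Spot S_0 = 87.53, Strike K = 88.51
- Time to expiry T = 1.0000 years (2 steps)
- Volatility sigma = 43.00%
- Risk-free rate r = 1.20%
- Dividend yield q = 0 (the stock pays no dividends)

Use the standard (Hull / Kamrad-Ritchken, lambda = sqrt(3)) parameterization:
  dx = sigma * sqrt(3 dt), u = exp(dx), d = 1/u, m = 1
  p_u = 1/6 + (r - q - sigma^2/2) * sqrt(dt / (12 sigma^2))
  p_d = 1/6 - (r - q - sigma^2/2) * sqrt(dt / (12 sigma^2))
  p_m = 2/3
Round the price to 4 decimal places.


dt = T/N = 0.500000; dx = sigma*sqrt(3*dt) = 0.526640
u = exp(dx) = 1.693234; d = 1/u = 0.590586
p_u = 0.128476, p_m = 0.666667, p_d = 0.204857
Discount per step: exp(-r*dt) = 0.994018
Stock lattice S(k, j) with j the centered position index:
  k=0: S(0,+0) = 87.5300
  k=1: S(1,-1) = 51.6940; S(1,+0) = 87.5300; S(1,+1) = 148.2088
  k=2: S(2,-2) = 30.5297; S(2,-1) = 51.6940; S(2,+0) = 87.5300; S(2,+1) = 148.2088; S(2,+2) = 250.9521
Terminal payoffs V(N, j) = max(S_T - K, 0):
  V(2,-2) = 0.000000; V(2,-1) = 0.000000; V(2,+0) = 0.000000; V(2,+1) = 59.698770; V(2,+2) = 162.442124
Backward induction: V(k, j) = exp(-r*dt) * [p_u * V(k+1, j+1) + p_m * V(k+1, j) + p_d * V(k+1, j-1)]
  V(1,-1) = exp(-r*dt) * [p_u*0.000000 + p_m*0.000000 + p_d*0.000000] = 0.000000
  V(1,+0) = exp(-r*dt) * [p_u*59.698770 + p_m*0.000000 + p_d*0.000000] = 7.624005
  V(1,+1) = exp(-r*dt) * [p_u*162.442124 + p_m*59.698770 + p_d*0.000000] = 60.306244
  V(0,+0) = exp(-r*dt) * [p_u*60.306244 + p_m*7.624005 + p_d*0.000000] = 12.753850

Answer: Price = V(0,0) = 12.7539


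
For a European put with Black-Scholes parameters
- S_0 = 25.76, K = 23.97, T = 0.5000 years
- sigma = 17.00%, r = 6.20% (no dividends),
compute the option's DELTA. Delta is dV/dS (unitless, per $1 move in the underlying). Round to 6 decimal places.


Answer: Delta = -0.179541

Derivation:
d1 = 0.9171162706; d2 = 0.7969081178
phi(d1) = 0.2619793330; exp(-qT) = 1.0000000000; exp(-rT) = 0.9694755731
N(-d1) = 0.1795408580
Delta = -exp(-qT) * N(-d1) = -1.0000000000 * 0.1795408580 = -0.179541


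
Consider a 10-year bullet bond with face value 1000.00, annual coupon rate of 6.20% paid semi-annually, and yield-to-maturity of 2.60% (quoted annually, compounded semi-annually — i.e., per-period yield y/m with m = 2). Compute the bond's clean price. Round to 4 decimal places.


Coupon per period c = face * coupon_rate / m = 31.000000
Periods per year m = 2; per-period yield y/m = 0.013000
Number of cashflows N = 20
Cashflows (t years, CF_t, discount factor 1/(1+y/m)^(m*t), PV):
  t = 0.5000: CF_t = 31.000000, DF = 0.987167, PV = 30.602172
  t = 1.0000: CF_t = 31.000000, DF = 0.974498, PV = 30.209449
  t = 1.5000: CF_t = 31.000000, DF = 0.961992, PV = 29.821766
  t = 2.0000: CF_t = 31.000000, DF = 0.949647, PV = 29.439058
  t = 2.5000: CF_t = 31.000000, DF = 0.937460, PV = 29.061262
  t = 3.0000: CF_t = 31.000000, DF = 0.925429, PV = 28.688314
  t = 3.5000: CF_t = 31.000000, DF = 0.913553, PV = 28.320152
  t = 4.0000: CF_t = 31.000000, DF = 0.901829, PV = 27.956714
  t = 4.5000: CF_t = 31.000000, DF = 0.890256, PV = 27.597941
  t = 5.0000: CF_t = 31.000000, DF = 0.878831, PV = 27.243772
  t = 5.5000: CF_t = 31.000000, DF = 0.867553, PV = 26.894148
  t = 6.0000: CF_t = 31.000000, DF = 0.856420, PV = 26.549011
  t = 6.5000: CF_t = 31.000000, DF = 0.845429, PV = 26.208303
  t = 7.0000: CF_t = 31.000000, DF = 0.834580, PV = 25.871968
  t = 7.5000: CF_t = 31.000000, DF = 0.823869, PV = 25.539948
  t = 8.0000: CF_t = 31.000000, DF = 0.813296, PV = 25.212190
  t = 8.5000: CF_t = 31.000000, DF = 0.802859, PV = 24.888638
  t = 9.0000: CF_t = 31.000000, DF = 0.792556, PV = 24.569237
  t = 9.5000: CF_t = 31.000000, DF = 0.782385, PV = 24.253936
  t = 10.0000: CF_t = 1031.000000, DF = 0.772345, PV = 796.287243
Price P = sum_t PV_t = 1315.215223

Answer: Price = 1315.2152


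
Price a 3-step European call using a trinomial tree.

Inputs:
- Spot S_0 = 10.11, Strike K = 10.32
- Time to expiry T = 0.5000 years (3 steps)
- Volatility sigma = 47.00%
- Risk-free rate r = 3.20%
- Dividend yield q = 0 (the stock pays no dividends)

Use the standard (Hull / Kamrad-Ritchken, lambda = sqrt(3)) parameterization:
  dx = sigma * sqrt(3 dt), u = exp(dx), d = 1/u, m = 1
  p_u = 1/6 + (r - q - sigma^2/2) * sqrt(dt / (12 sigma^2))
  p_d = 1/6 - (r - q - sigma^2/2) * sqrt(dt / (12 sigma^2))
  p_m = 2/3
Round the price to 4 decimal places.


dt = T/N = 0.166667; dx = sigma*sqrt(3*dt) = 0.332340
u = exp(dx) = 1.394227; d = 1/u = 0.717243
p_u = 0.146996, p_m = 0.666667, p_d = 0.186338
Discount per step: exp(-r*dt) = 0.994681
Stock lattice S(k, j) with j the centered position index:
  k=0: S(0,+0) = 10.1100
  k=1: S(1,-1) = 7.2513; S(1,+0) = 10.1100; S(1,+1) = 14.0956
  k=2: S(2,-2) = 5.2010; S(2,-1) = 7.2513; S(2,+0) = 10.1100; S(2,+1) = 14.0956; S(2,+2) = 19.6525
  k=3: S(3,-3) = 3.7304; S(3,-2) = 5.2010; S(3,-1) = 7.2513; S(3,+0) = 10.1100; S(3,+1) = 14.0956; S(3,+2) = 19.6525; S(3,+3) = 27.4001
Terminal payoffs V(N, j) = max(S_T - K, 0):
  V(3,-3) = 0.000000; V(3,-2) = 0.000000; V(3,-1) = 0.000000; V(3,+0) = 0.000000; V(3,+1) = 3.775636; V(3,+2) = 9.332517; V(3,+3) = 17.080071
Backward induction: V(k, j) = exp(-r*dt) * [p_u * V(k+1, j+1) + p_m * V(k+1, j) + p_d * V(k+1, j-1)]
  V(2,-2) = exp(-r*dt) * [p_u*0.000000 + p_m*0.000000 + p_d*0.000000] = 0.000000
  V(2,-1) = exp(-r*dt) * [p_u*0.000000 + p_m*0.000000 + p_d*0.000000] = 0.000000
  V(2,+0) = exp(-r*dt) * [p_u*3.775636 + p_m*0.000000 + p_d*0.000000] = 0.552050
  V(2,+1) = exp(-r*dt) * [p_u*9.332517 + p_m*3.775636 + p_d*0.000000] = 3.868243
  V(2,+2) = exp(-r*dt) * [p_u*17.080071 + p_m*9.332517 + p_d*3.775636] = 9.385725
  V(1,-1) = exp(-r*dt) * [p_u*0.552050 + p_m*0.000000 + p_d*0.000000] = 0.080717
  V(1,+0) = exp(-r*dt) * [p_u*3.868243 + p_m*0.552050 + p_d*0.000000] = 0.931665
  V(1,+1) = exp(-r*dt) * [p_u*9.385725 + p_m*3.868243 + p_d*0.552050] = 4.039753
  V(0,+0) = exp(-r*dt) * [p_u*4.039753 + p_m*0.931665 + p_d*0.080717] = 1.223434

Answer: Price = V(0,0) = 1.2234


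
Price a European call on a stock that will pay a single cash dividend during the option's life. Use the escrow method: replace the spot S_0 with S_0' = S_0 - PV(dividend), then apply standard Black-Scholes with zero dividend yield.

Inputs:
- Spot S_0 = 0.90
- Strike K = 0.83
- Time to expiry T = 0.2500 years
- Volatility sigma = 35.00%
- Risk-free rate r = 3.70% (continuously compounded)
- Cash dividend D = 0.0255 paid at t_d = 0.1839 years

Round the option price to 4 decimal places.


PV(D) = D * exp(-r * t_d) = 0.0255 * 0.99321880 = 0.02532708
S_0' = S_0 - PV(D) = 0.9000 - 0.02532708 = 0.87467292
d1 = (ln(S_0'/K) + (r + sigma^2/2)*T) / (sigma*sqrt(T)) = 0.43992463
d2 = d1 - sigma*sqrt(T) = 0.26492463
exp(-rT) = 0.99079265
N(d1) = 0.67000415; N(d2) = 0.60446624
C = S_0' * N(d1) - K * exp(-rT) * N(d2) = 0.87467292 * 0.67000415 - 0.8300 * 0.99079265 * 0.60446624 = 0.0889

Answer: Price = 0.0889


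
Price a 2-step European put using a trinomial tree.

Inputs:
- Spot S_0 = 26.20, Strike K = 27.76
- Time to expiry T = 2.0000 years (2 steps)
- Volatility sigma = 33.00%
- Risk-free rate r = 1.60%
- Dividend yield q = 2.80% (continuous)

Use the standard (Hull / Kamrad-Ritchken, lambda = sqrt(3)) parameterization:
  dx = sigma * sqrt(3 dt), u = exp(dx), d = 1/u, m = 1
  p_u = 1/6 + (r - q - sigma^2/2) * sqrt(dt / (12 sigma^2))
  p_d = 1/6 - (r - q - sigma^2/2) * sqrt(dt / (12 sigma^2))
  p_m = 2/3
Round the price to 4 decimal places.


dt = T/N = 1.000000; dx = sigma*sqrt(3*dt) = 0.571577
u = exp(dx) = 1.771057; d = 1/u = 0.564634
p_u = 0.108538, p_m = 0.666667, p_d = 0.224795
Discount per step: exp(-r*dt) = 0.984127
Stock lattice S(k, j) with j the centered position index:
  k=0: S(0,+0) = 26.2000
  k=1: S(1,-1) = 14.7934; S(1,+0) = 26.2000; S(1,+1) = 46.4017
  k=2: S(2,-2) = 8.3529; S(2,-1) = 14.7934; S(2,+0) = 26.2000; S(2,+1) = 46.4017; S(2,+2) = 82.1801
Terminal payoffs V(N, j) = max(K - S_T, 0):
  V(2,-2) = 19.407124; V(2,-1) = 12.966578; V(2,+0) = 1.560000; V(2,+1) = 0.000000; V(2,+2) = 0.000000
Backward induction: V(k, j) = exp(-r*dt) * [p_u * V(k+1, j+1) + p_m * V(k+1, j) + p_d * V(k+1, j-1)]
  V(1,-1) = exp(-r*dt) * [p_u*1.560000 + p_m*12.966578 + p_d*19.407124] = 12.967192
  V(1,+0) = exp(-r*dt) * [p_u*0.000000 + p_m*1.560000 + p_d*12.966578] = 3.892053
  V(1,+1) = exp(-r*dt) * [p_u*0.000000 + p_m*0.000000 + p_d*1.560000] = 0.345114
  V(0,+0) = exp(-r*dt) * [p_u*0.345114 + p_m*3.892053 + p_d*12.967192] = 5.459076

Answer: Price = V(0,0) = 5.4591


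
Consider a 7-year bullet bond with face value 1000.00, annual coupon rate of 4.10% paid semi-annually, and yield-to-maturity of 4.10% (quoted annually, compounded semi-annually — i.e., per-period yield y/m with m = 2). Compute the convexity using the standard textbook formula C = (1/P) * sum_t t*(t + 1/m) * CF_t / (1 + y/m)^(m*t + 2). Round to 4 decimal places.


Coupon per period c = face * coupon_rate / m = 20.500000
Periods per year m = 2; per-period yield y/m = 0.020500
Number of cashflows N = 14
Cashflows (t years, CF_t, discount factor 1/(1+y/m)^(m*t), PV):
  t = 0.5000: CF_t = 20.500000, DF = 0.979912, PV = 20.088192
  t = 1.0000: CF_t = 20.500000, DF = 0.960227, PV = 19.684657
  t = 1.5000: CF_t = 20.500000, DF = 0.940938, PV = 19.289227
  t = 2.0000: CF_t = 20.500000, DF = 0.922036, PV = 18.901742
  t = 2.5000: CF_t = 20.500000, DF = 0.903514, PV = 18.522040
  t = 3.0000: CF_t = 20.500000, DF = 0.885364, PV = 18.149966
  t = 3.5000: CF_t = 20.500000, DF = 0.867579, PV = 17.785366
  t = 4.0000: CF_t = 20.500000, DF = 0.850151, PV = 17.428090
  t = 4.5000: CF_t = 20.500000, DF = 0.833073, PV = 17.077991
  t = 5.0000: CF_t = 20.500000, DF = 0.816338, PV = 16.734925
  t = 5.5000: CF_t = 20.500000, DF = 0.799939, PV = 16.398751
  t = 6.0000: CF_t = 20.500000, DF = 0.783870, PV = 16.069329
  t = 6.5000: CF_t = 20.500000, DF = 0.768123, PV = 15.746526
  t = 7.0000: CF_t = 1020.500000, DF = 0.752693, PV = 768.123200
Price P = sum_t PV_t = 1000.000000
Convexity numerator sum_t t*(t + 1/m) * CF_t / (1+y/m)^(m*t + 2):
  t = 0.5000: term = 9.644614
  t = 1.0000: term = 28.352613
  t = 1.5000: term = 55.566120
  t = 2.0000: term = 90.749828
  t = 2.5000: term = 133.390242
  t = 3.0000: term = 182.994943
  t = 3.5000: term = 239.091874
  t = 4.0000: term = 301.228650
  t = 4.5000: term = 368.971889
  t = 5.0000: term = 441.906558
  t = 5.5000: term = 519.635345
  t = 6.0000: term = 601.778048
  t = 6.5000: term = 687.970984
  t = 7.0000: term = 38722.569474
Convexity = (1/P) * sum = 42383.851180 / 1000.000000 = 42.383851

Answer: Convexity = 42.3839


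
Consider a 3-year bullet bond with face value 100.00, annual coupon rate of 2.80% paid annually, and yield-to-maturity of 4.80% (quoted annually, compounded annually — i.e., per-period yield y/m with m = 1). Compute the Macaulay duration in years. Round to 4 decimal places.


Coupon per period c = face * coupon_rate / m = 2.800000
Periods per year m = 1; per-period yield y/m = 0.048000
Number of cashflows N = 3
Cashflows (t years, CF_t, discount factor 1/(1+y/m)^(m*t), PV):
  t = 1.0000: CF_t = 2.800000, DF = 0.954198, PV = 2.671756
  t = 2.0000: CF_t = 2.800000, DF = 0.910495, PV = 2.549385
  t = 3.0000: CF_t = 102.800000, DF = 0.868793, PV = 89.311887
Price P = sum_t PV_t = 94.533028
Macaulay numerator sum_t t * PV_t:
  t * PV_t at t = 1.0000: 2.671756
  t * PV_t at t = 2.0000: 5.098770
  t * PV_t at t = 3.0000: 267.935662
Macaulay duration D = (sum_t t * PV_t) / P = 275.706188 / 94.533028 = 2.916506

Answer: Macaulay duration = 2.9165 years


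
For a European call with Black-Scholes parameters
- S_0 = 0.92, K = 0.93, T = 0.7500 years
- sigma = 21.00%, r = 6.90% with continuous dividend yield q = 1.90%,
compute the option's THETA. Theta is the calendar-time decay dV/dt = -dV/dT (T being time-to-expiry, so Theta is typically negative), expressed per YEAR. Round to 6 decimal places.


d1 = 0.2376845700; d2 = 0.0558192352
phi(d1) = 0.3878310352; exp(-qT) = 0.9858510507; exp(-rT) = 0.9495662287
Theta = -S*exp(-qT)*phi(d1)*sigma/(2*sqrt(T)) - r*K*exp(-rT)*N(d2) + q*S*exp(-qT)*N(d1)
N(d1) = 0.5939371239; N(d2) = 0.5222570943; sqrt(T) = 0.8660254038
Term 1 = -0.9200 * 0.9858510507 * 0.3878310352 * 0.2100 / (2 * 0.8660254038) = -0.0426481658
Term 2 = -0.0690 * 0.9300 * 0.9495662287 * 0.5222570943 = -0.0318230388
Term 3 = 0.0190 * 0.9200 * 0.9858510507 * 0.5939371239 = 0.0102351262
Theta = -0.0426481658 + (-0.0318230388) + (0.0102351262) = -0.064236

Answer: Theta = -0.064236


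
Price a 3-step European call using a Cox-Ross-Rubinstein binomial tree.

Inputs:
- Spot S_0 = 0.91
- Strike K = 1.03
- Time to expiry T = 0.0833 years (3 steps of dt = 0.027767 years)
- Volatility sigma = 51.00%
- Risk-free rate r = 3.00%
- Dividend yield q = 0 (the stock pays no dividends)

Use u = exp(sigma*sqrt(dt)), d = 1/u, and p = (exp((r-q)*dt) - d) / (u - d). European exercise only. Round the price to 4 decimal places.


dt = T/N = 0.027767
u = exp(sigma*sqrt(dt)) = 1.088699; d = 1/u = 0.918528
p = (exp((r-q)*dt) - d) / (u - d) = 0.483664
Discount per step: exp(-r*dt) = 0.999167
Stock lattice S(k, i) with i counting down-moves:
  k=0: S(0,0) = 0.9100
  k=1: S(1,0) = 0.9907; S(1,1) = 0.8359
  k=2: S(2,0) = 1.0786; S(2,1) = 0.9100; S(2,2) = 0.7678
  k=3: S(3,0) = 1.1743; S(3,1) = 0.9907; S(3,2) = 0.8359; S(3,3) = 0.7052
Terminal payoffs V(N, i) = max(S_T - K, 0):
  V(3,0) = 0.144260; V(3,1) = 0.000000; V(3,2) = 0.000000; V(3,3) = 0.000000
Backward induction: V(k, i) = exp(-r*dt) * [p * V(k+1, i) + (1-p) * V(k+1, i+1)].
  V(2,0) = exp(-r*dt) * [p*0.144260 + (1-p)*0.000000] = 0.069715
  V(2,1) = exp(-r*dt) * [p*0.000000 + (1-p)*0.000000] = 0.000000
  V(2,2) = exp(-r*dt) * [p*0.000000 + (1-p)*0.000000] = 0.000000
  V(1,0) = exp(-r*dt) * [p*0.069715 + (1-p)*0.000000] = 0.033691
  V(1,1) = exp(-r*dt) * [p*0.000000 + (1-p)*0.000000] = 0.000000
  V(0,0) = exp(-r*dt) * [p*0.033691 + (1-p)*0.000000] = 0.016281

Answer: Price = V(0,0) = 0.0163


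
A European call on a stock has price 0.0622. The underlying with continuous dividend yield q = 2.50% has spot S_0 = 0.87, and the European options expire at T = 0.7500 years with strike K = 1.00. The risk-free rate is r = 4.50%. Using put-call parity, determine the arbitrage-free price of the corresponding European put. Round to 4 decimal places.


Put-call parity: C - P = S_0 * exp(-qT) - K * exp(-rT).
S_0 * exp(-qT) = 0.8700 * 0.98142469 = 0.85383948
K * exp(-rT) = 1.0000 * 0.96681318 = 0.96681318
P = C - S*exp(-qT) + K*exp(-rT)
P = 0.0622 - 0.85383948 + 0.96681318 = 0.1752

Answer: Put price = 0.1752


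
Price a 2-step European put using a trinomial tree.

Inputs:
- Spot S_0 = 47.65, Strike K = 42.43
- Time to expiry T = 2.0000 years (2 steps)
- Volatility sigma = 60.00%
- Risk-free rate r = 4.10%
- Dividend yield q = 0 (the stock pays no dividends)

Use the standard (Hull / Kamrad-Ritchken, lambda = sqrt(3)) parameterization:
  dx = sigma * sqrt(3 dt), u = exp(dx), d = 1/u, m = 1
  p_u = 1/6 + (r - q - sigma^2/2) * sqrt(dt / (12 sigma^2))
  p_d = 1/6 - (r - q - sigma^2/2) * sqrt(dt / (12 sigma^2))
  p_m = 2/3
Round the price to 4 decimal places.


dt = T/N = 1.000000; dx = sigma*sqrt(3*dt) = 1.039230
u = exp(dx) = 2.827041; d = 1/u = 0.353727
p_u = 0.099790, p_m = 0.666667, p_d = 0.233543
Discount per step: exp(-r*dt) = 0.959829
Stock lattice S(k, j) with j the centered position index:
  k=0: S(0,+0) = 47.6500
  k=1: S(1,-1) = 16.8551; S(1,+0) = 47.6500; S(1,+1) = 134.7085
  k=2: S(2,-2) = 5.9621; S(2,-1) = 16.8551; S(2,+0) = 47.6500; S(2,+1) = 134.7085; S(2,+2) = 380.8264
Terminal payoffs V(N, j) = max(K - S_T, 0):
  V(2,-2) = 36.467907; V(2,-1) = 25.574919; V(2,+0) = 0.000000; V(2,+1) = 0.000000; V(2,+2) = 0.000000
Backward induction: V(k, j) = exp(-r*dt) * [p_u * V(k+1, j+1) + p_m * V(k+1, j) + p_d * V(k+1, j-1)]
  V(1,-1) = exp(-r*dt) * [p_u*0.000000 + p_m*25.574919 + p_d*36.467907] = 24.539734
  V(1,+0) = exp(-r*dt) * [p_u*0.000000 + p_m*0.000000 + p_d*25.574919] = 5.732911
  V(1,+1) = exp(-r*dt) * [p_u*0.000000 + p_m*0.000000 + p_d*0.000000] = 0.000000
  V(0,+0) = exp(-r*dt) * [p_u*0.000000 + p_m*5.732911 + p_d*24.539734] = 9.169272

Answer: Price = V(0,0) = 9.1693


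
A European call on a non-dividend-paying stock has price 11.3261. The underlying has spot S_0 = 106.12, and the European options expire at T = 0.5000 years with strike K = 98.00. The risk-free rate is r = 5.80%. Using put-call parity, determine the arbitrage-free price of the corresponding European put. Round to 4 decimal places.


Put-call parity: C - P = S_0 * exp(-qT) - K * exp(-rT).
S_0 * exp(-qT) = 106.1200 * 1.00000000 = 106.12000000
K * exp(-rT) = 98.0000 * 0.97141646 = 95.19881352
P = C - S*exp(-qT) + K*exp(-rT)
P = 11.3261 - 106.12000000 + 95.19881352 = 0.4049

Answer: Put price = 0.4049


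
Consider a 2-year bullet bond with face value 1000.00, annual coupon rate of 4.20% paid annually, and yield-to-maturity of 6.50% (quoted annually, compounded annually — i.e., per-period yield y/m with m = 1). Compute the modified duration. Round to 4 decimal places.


Answer: Modified duration = 1.8393

Derivation:
Coupon per period c = face * coupon_rate / m = 42.000000
Periods per year m = 1; per-period yield y/m = 0.065000
Number of cashflows N = 2
Cashflows (t years, CF_t, discount factor 1/(1+y/m)^(m*t), PV):
  t = 1.0000: CF_t = 42.000000, DF = 0.938967, PV = 39.436620
  t = 2.0000: CF_t = 1042.000000, DF = 0.881659, PV = 918.688973
Price P = sum_t PV_t = 958.125592
First compute Macaulay numerator sum_t t * PV_t:
  t * PV_t at t = 1.0000: 39.436620
  t * PV_t at t = 2.0000: 1837.377945
Macaulay duration D = 1876.814565 / 958.125592 = 1.958840
Modified duration = D / (1 + y/m) = 1.958840 / (1 + 0.065000) = 1.839286


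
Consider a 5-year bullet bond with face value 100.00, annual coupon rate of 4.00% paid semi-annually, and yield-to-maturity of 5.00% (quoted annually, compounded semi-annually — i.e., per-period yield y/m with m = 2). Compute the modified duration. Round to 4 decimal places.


Coupon per period c = face * coupon_rate / m = 2.000000
Periods per year m = 2; per-period yield y/m = 0.025000
Number of cashflows N = 10
Cashflows (t years, CF_t, discount factor 1/(1+y/m)^(m*t), PV):
  t = 0.5000: CF_t = 2.000000, DF = 0.975610, PV = 1.951220
  t = 1.0000: CF_t = 2.000000, DF = 0.951814, PV = 1.903629
  t = 1.5000: CF_t = 2.000000, DF = 0.928599, PV = 1.857199
  t = 2.0000: CF_t = 2.000000, DF = 0.905951, PV = 1.811901
  t = 2.5000: CF_t = 2.000000, DF = 0.883854, PV = 1.767709
  t = 3.0000: CF_t = 2.000000, DF = 0.862297, PV = 1.724594
  t = 3.5000: CF_t = 2.000000, DF = 0.841265, PV = 1.682530
  t = 4.0000: CF_t = 2.000000, DF = 0.820747, PV = 1.641493
  t = 4.5000: CF_t = 2.000000, DF = 0.800728, PV = 1.601457
  t = 5.0000: CF_t = 102.000000, DF = 0.781198, PV = 79.682237
Price P = sum_t PV_t = 95.623968
First compute Macaulay numerator sum_t t * PV_t:
  t * PV_t at t = 0.5000: 0.975610
  t * PV_t at t = 1.0000: 1.903629
  t * PV_t at t = 1.5000: 2.785798
  t * PV_t at t = 2.0000: 3.623803
  t * PV_t at t = 2.5000: 4.419271
  t * PV_t at t = 3.0000: 5.173781
  t * PV_t at t = 3.5000: 5.888857
  t * PV_t at t = 4.0000: 6.565973
  t * PV_t at t = 4.5000: 7.206555
  t * PV_t at t = 5.0000: 398.411185
Macaulay duration D = 436.954461 / 95.623968 = 4.569508
Modified duration = D / (1 + y/m) = 4.569508 / (1 + 0.025000) = 4.458056

Answer: Modified duration = 4.4581


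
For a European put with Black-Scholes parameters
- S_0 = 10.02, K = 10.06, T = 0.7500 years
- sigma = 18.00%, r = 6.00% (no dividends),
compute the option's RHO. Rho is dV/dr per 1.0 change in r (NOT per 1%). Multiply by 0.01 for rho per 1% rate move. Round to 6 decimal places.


d1 = 0.3410596063; d2 = 0.1851750336
phi(d1) = 0.3764013214; exp(-qT) = 1.0000000000; exp(-rT) = 0.9559974818
N(-d2) = 0.4265458754
Rho = -K*T*exp(-rT)*N(-d2) = -10.0600 * 0.7500 * 0.9559974818 * 0.4265458754 = -3.076676

Answer: Rho = -3.076676


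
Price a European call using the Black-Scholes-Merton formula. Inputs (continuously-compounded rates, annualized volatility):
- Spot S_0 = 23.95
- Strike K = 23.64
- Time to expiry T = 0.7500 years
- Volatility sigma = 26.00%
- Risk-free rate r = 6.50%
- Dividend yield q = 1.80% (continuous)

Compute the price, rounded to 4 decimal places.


Answer: Price = 2.6721

Derivation:
d1 = (ln(S/K) + (r - q + 0.5*sigma^2) * T) / (sigma * sqrt(T)) = 0.32699401
d2 = d1 - sigma * sqrt(T) = 0.10182741
exp(-rT) = 0.95241920; exp(-qT) = 0.98659072
C = S_0 * exp(-qT) * N(d1) - K * exp(-rT) * N(d2)
N(d1) = 0.62816379; N(d2) = 0.54055316
C = 23.9500 * 0.98659072 * 0.62816379 - 23.6400 * 0.95241920 * 0.54055316 = 2.6721


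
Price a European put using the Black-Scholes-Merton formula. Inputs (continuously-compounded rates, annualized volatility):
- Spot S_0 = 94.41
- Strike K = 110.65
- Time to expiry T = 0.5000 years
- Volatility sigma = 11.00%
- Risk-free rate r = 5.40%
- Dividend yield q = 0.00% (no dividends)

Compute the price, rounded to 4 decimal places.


d1 = (ln(S/K) + (r - q + 0.5*sigma^2) * T) / (sigma * sqrt(T)) = -1.65463073
d2 = d1 - sigma * sqrt(T) = -1.73241247
exp(-rT) = 0.97336124; exp(-qT) = 1.00000000
P = K * exp(-rT) * N(-d2) - S_0 * exp(-qT) * N(-d1)
N(-d1) = 0.95100029; N(-d2) = 0.95839993
P = 110.6500 * 0.97336124 * 0.95839993 - 94.4100 * 1.00000000 * 0.95100029 = 13.4381

Answer: Price = 13.4381


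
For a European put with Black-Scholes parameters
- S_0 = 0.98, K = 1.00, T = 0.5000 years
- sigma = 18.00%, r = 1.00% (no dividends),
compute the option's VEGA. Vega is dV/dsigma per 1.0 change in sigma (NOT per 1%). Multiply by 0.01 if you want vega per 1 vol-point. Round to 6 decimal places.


Answer: Vega = 0.276023

Derivation:
d1 = -0.0558041390; d2 = -0.1830833596
phi(d1) = 0.3983215903; exp(-qT) = 1.0000000000; exp(-rT) = 0.9950124792
Vega = S * exp(-qT) * phi(d1) * sqrt(T) = 0.9800 * 1.0000000000 * 0.3983215903 * 0.7071067812 = 0.276023


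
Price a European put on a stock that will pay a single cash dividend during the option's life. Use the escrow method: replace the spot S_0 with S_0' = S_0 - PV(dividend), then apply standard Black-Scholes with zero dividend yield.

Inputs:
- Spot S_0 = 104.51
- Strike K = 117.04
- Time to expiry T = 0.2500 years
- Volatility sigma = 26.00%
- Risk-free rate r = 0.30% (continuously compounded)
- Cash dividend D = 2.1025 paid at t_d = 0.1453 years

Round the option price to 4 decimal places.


Answer: Price = 15.6799

Derivation:
PV(D) = D * exp(-r * t_d) = 2.1025 * 0.99956419 = 2.10158372
S_0' = S_0 - PV(D) = 104.5100 - 2.10158372 = 102.40841628
d1 = (ln(S_0'/K) + (r + sigma^2/2)*T) / (sigma*sqrt(T)) = -0.95651429
d2 = d1 - sigma*sqrt(T) = -1.08651429
exp(-rT) = 0.99925028
N(-d1) = 0.83059376; N(-d2) = 0.86137424
P = K * exp(-rT) * N(-d2) - S_0' * N(-d1) = 117.0400 * 0.99925028 * 0.86137424 - 102.40841628 * 0.83059376 = 15.6799


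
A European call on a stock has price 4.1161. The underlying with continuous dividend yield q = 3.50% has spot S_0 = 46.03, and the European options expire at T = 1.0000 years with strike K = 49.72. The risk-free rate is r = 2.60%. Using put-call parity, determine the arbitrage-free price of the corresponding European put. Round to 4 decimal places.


Answer: Put price = 8.1132

Derivation:
Put-call parity: C - P = S_0 * exp(-qT) - K * exp(-rT).
S_0 * exp(-qT) = 46.0300 * 0.96560542 = 44.44681731
K * exp(-rT) = 49.7200 * 0.97433509 = 48.44394066
P = C - S*exp(-qT) + K*exp(-rT)
P = 4.1161 - 44.44681731 + 48.44394066 = 8.1132


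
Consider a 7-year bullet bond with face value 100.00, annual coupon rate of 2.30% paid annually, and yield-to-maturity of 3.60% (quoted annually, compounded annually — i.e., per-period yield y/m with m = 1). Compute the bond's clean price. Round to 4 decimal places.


Coupon per period c = face * coupon_rate / m = 2.300000
Periods per year m = 1; per-period yield y/m = 0.036000
Number of cashflows N = 7
Cashflows (t years, CF_t, discount factor 1/(1+y/m)^(m*t), PV):
  t = 1.0000: CF_t = 2.300000, DF = 0.965251, PV = 2.220077
  t = 2.0000: CF_t = 2.300000, DF = 0.931709, PV = 2.142932
  t = 3.0000: CF_t = 2.300000, DF = 0.899333, PV = 2.068467
  t = 4.0000: CF_t = 2.300000, DF = 0.868082, PV = 1.996590
  t = 5.0000: CF_t = 2.300000, DF = 0.837917, PV = 1.927210
  t = 6.0000: CF_t = 2.300000, DF = 0.808801, PV = 1.860241
  t = 7.0000: CF_t = 102.300000, DF = 0.780696, PV = 79.865156
Price P = sum_t PV_t = 92.080673

Answer: Price = 92.0807


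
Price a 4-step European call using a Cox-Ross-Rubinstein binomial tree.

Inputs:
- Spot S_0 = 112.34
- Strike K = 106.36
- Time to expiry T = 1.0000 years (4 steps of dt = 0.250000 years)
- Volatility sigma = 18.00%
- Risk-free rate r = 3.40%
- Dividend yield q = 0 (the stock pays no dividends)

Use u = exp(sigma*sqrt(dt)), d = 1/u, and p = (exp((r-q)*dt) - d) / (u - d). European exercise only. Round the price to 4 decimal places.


dt = T/N = 0.250000
u = exp(sigma*sqrt(dt)) = 1.094174; d = 1/u = 0.913931
p = (exp((r-q)*dt) - d) / (u - d) = 0.524875
Discount per step: exp(-r*dt) = 0.991536
Stock lattice S(k, i) with i counting down-moves:
  k=0: S(0,0) = 112.3400
  k=1: S(1,0) = 122.9195; S(1,1) = 102.6710
  k=2: S(2,0) = 134.4954; S(2,1) = 112.3400; S(2,2) = 93.8343
  k=3: S(3,0) = 147.1614; S(3,1) = 122.9195; S(3,2) = 102.6710; S(3,3) = 85.7581
  k=4: S(4,0) = 161.0202; S(4,1) = 134.4954; S(4,2) = 112.3400; S(4,3) = 93.8343; S(4,4) = 78.3770
Terminal payoffs V(N, i) = max(S_T - K, 0):
  V(4,0) = 54.660226; V(4,1) = 28.135399; V(4,2) = 5.980000; V(4,3) = 0.000000; V(4,4) = 0.000000
Backward induction: V(k, i) = exp(-r*dt) * [p * V(k+1, i) + (1-p) * V(k+1, i+1)].
  V(3,0) = exp(-r*dt) * [p*54.660226 + (1-p)*28.135399] = 41.701635
  V(3,1) = exp(-r*dt) * [p*28.135399 + (1-p)*5.980000] = 17.459768
  V(3,2) = exp(-r*dt) * [p*5.980000 + (1-p)*0.000000] = 3.112184
  V(3,3) = exp(-r*dt) * [p*0.000000 + (1-p)*0.000000] = 0.000000
  V(2,0) = exp(-r*dt) * [p*41.701635 + (1-p)*17.459768] = 29.928236
  V(2,1) = exp(-r*dt) * [p*17.459768 + (1-p)*3.112184] = 10.552787
  V(2,2) = exp(-r*dt) * [p*3.112184 + (1-p)*0.000000] = 1.619681
  V(1,0) = exp(-r*dt) * [p*29.928236 + (1-p)*10.552787] = 20.547076
  V(1,1) = exp(-r*dt) * [p*10.552787 + (1-p)*1.619681] = 6.255048
  V(0,0) = exp(-r*dt) * [p*20.547076 + (1-p)*6.255048] = 13.640136

Answer: Price = V(0,0) = 13.6401


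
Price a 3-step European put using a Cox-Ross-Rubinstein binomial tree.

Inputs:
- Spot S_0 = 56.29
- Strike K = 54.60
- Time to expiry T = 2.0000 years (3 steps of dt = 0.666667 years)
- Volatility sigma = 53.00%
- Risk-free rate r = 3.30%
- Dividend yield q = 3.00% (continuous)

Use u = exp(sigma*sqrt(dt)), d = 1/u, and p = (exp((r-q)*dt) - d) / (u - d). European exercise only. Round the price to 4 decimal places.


dt = T/N = 0.666667
u = exp(sigma*sqrt(dt)) = 1.541480; d = 1/u = 0.648727
p = (exp((r-q)*dt) - d) / (u - d) = 0.395714
Discount per step: exp(-r*dt) = 0.978240
Stock lattice S(k, i) with i counting down-moves:
  k=0: S(0,0) = 56.2900
  k=1: S(1,0) = 86.7699; S(1,1) = 36.5168
  k=2: S(2,0) = 133.7541; S(2,1) = 56.2900; S(2,2) = 23.6895
  k=3: S(3,0) = 206.1794; S(3,1) = 86.7699; S(3,2) = 36.5168; S(3,3) = 15.3680
Terminal payoffs V(N, i) = max(K - S_T, 0):
  V(3,0) = 0.000000; V(3,1) = 0.000000; V(3,2) = 18.083153; V(3,3) = 39.232001
Backward induction: V(k, i) = exp(-r*dt) * [p * V(k+1, i) + (1-p) * V(k+1, i+1)].
  V(2,0) = exp(-r*dt) * [p*0.000000 + (1-p)*0.000000] = 0.000000
  V(2,1) = exp(-r*dt) * [p*0.000000 + (1-p)*18.083153] = 10.689619
  V(2,2) = exp(-r*dt) * [p*18.083153 + (1-p)*39.232001] = 30.191533
  V(1,0) = exp(-r*dt) * [p*0.000000 + (1-p)*10.689619] = 6.319028
  V(1,1) = exp(-r*dt) * [p*10.689619 + (1-p)*30.191533] = 21.985316
  V(0,0) = exp(-r*dt) * [p*6.319028 + (1-p)*21.985316] = 15.442449

Answer: Price = V(0,0) = 15.4424


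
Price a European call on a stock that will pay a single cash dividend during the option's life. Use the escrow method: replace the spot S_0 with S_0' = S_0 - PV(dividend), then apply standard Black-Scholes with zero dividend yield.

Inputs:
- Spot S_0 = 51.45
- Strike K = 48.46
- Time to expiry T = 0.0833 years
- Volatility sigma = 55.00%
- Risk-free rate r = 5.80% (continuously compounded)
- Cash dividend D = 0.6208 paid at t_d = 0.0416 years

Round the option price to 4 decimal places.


Answer: Price = 4.6054

Derivation:
PV(D) = D * exp(-r * t_d) = 0.6208 * 0.99759011 = 0.61930394
S_0' = S_0 - PV(D) = 51.4500 - 0.61930394 = 50.83069606
d1 = (ln(S_0'/K) + (r + sigma^2/2)*T) / (sigma*sqrt(T)) = 0.41068674
d2 = d1 - sigma*sqrt(T) = 0.25194717
exp(-rT) = 0.99518025
N(d1) = 0.65934887; N(d2) = 0.59945905
C = S_0' * N(d1) - K * exp(-rT) * N(d2) = 50.83069606 * 0.65934887 - 48.4600 * 0.99518025 * 0.59945905 = 4.6054


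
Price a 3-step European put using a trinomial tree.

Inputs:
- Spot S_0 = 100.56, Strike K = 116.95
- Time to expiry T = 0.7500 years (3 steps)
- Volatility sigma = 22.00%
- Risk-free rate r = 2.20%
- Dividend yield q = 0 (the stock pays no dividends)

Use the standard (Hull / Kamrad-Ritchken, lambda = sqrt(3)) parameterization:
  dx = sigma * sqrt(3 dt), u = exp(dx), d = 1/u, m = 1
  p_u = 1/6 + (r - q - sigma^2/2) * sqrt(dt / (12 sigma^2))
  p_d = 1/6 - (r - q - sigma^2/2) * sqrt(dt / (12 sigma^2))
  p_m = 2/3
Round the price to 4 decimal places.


dt = T/N = 0.250000; dx = sigma*sqrt(3*dt) = 0.190526
u = exp(dx) = 1.209885; d = 1/u = 0.826525
p_u = 0.165223, p_m = 0.666667, p_d = 0.168110
Discount per step: exp(-r*dt) = 0.994515
Stock lattice S(k, j) with j the centered position index:
  k=0: S(0,+0) = 100.5600
  k=1: S(1,-1) = 83.1153; S(1,+0) = 100.5600; S(1,+1) = 121.6661
  k=2: S(2,-2) = 68.6969; S(2,-1) = 83.1153; S(2,+0) = 100.5600; S(2,+1) = 121.6661; S(2,+2) = 147.2020
  k=3: S(3,-3) = 56.7796; S(3,-2) = 68.6969; S(3,-1) = 83.1153; S(3,+0) = 100.5600; S(3,+1) = 121.6661; S(3,+2) = 147.2020; S(3,+3) = 178.0975
Terminal payoffs V(N, j) = max(K - S_T, 0):
  V(3,-3) = 60.170361; V(3,-2) = 48.253147; V(3,-1) = 33.834685; V(3,+0) = 16.390000; V(3,+1) = 0.000000; V(3,+2) = 0.000000; V(3,+3) = 0.000000
Backward induction: V(k, j) = exp(-r*dt) * [p_u * V(k+1, j+1) + p_m * V(k+1, j) + p_d * V(k+1, j-1)]
  V(2,-2) = exp(-r*dt) * [p_u*33.834685 + p_m*48.253147 + p_d*60.170361] = 47.611699
  V(2,-1) = exp(-r*dt) * [p_u*16.390000 + p_m*33.834685 + p_d*48.253147] = 33.193240
  V(2,+0) = exp(-r*dt) * [p_u*0.000000 + p_m*16.390000 + p_d*33.834685] = 16.523488
  V(2,+1) = exp(-r*dt) * [p_u*0.000000 + p_m*0.000000 + p_d*16.390000] = 2.740211
  V(2,+2) = exp(-r*dt) * [p_u*0.000000 + p_m*0.000000 + p_d*0.000000] = 0.000000
  V(1,-1) = exp(-r*dt) * [p_u*16.523488 + p_m*33.193240 + p_d*47.611699] = 32.682646
  V(1,+0) = exp(-r*dt) * [p_u*2.740211 + p_m*16.523488 + p_d*33.193240] = 16.955012
  V(1,+1) = exp(-r*dt) * [p_u*0.000000 + p_m*2.740211 + p_d*16.523488] = 4.579316
  V(0,+0) = exp(-r*dt) * [p_u*4.579316 + p_m*16.955012 + p_d*32.682646] = 17.457949

Answer: Price = V(0,0) = 17.4579


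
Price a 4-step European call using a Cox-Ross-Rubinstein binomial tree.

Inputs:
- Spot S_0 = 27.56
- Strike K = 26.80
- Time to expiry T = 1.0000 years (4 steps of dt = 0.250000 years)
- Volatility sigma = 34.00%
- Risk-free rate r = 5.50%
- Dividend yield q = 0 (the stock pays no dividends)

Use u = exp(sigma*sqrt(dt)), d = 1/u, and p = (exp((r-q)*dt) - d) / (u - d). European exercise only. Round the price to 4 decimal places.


dt = T/N = 0.250000
u = exp(sigma*sqrt(dt)) = 1.185305; d = 1/u = 0.843665
p = (exp((r-q)*dt) - d) / (u - d) = 0.498127
Discount per step: exp(-r*dt) = 0.986344
Stock lattice S(k, i) with i counting down-moves:
  k=0: S(0,0) = 27.5600
  k=1: S(1,0) = 32.6670; S(1,1) = 23.2514
  k=2: S(2,0) = 38.7204; S(2,1) = 27.5600; S(2,2) = 19.6164
  k=3: S(3,0) = 45.8954; S(3,1) = 32.6670; S(3,2) = 23.2514; S(3,3) = 16.5497
  k=4: S(4,0) = 54.4001; S(4,1) = 38.7204; S(4,2) = 27.5600; S(4,3) = 19.6164; S(4,4) = 13.9624
Terminal payoffs V(N, i) = max(S_T - K, 0):
  V(4,0) = 27.600070; V(4,1) = 11.920356; V(4,2) = 0.760000; V(4,3) = 0.000000; V(4,4) = 0.000000
Backward induction: V(k, i) = exp(-r*dt) * [p * V(k+1, i) + (1-p) * V(k+1, i+1)].
  V(3,0) = exp(-r*dt) * [p*27.600070 + (1-p)*11.920356] = 19.461403
  V(3,1) = exp(-r*dt) * [p*11.920356 + (1-p)*0.760000] = 6.232980
  V(3,2) = exp(-r*dt) * [p*0.760000 + (1-p)*0.000000] = 0.373407
  V(3,3) = exp(-r*dt) * [p*0.000000 + (1-p)*0.000000] = 0.000000
  V(2,0) = exp(-r*dt) * [p*19.461403 + (1-p)*6.232980] = 12.647314
  V(2,1) = exp(-r*dt) * [p*6.232980 + (1-p)*0.373407] = 3.247261
  V(2,2) = exp(-r*dt) * [p*0.373407 + (1-p)*0.000000] = 0.183464
  V(1,0) = exp(-r*dt) * [p*12.647314 + (1-p)*3.247261] = 7.821395
  V(1,1) = exp(-r*dt) * [p*3.247261 + (1-p)*0.183464] = 1.686278
  V(0,0) = exp(-r*dt) * [p*7.821395 + (1-p)*1.686278] = 4.677584

Answer: Price = V(0,0) = 4.6776


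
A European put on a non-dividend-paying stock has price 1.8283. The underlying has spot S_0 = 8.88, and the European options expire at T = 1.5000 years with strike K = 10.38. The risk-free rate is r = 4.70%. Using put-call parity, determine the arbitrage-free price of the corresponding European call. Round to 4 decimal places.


Answer: Call price = 1.0349

Derivation:
Put-call parity: C - P = S_0 * exp(-qT) - K * exp(-rT).
S_0 * exp(-qT) = 8.8800 * 1.00000000 = 8.88000000
K * exp(-rT) = 10.3800 * 0.93192774 = 9.67340994
C = P + S*exp(-qT) - K*exp(-rT)
C = 1.8283 + 8.88000000 - 9.67340994 = 1.0349


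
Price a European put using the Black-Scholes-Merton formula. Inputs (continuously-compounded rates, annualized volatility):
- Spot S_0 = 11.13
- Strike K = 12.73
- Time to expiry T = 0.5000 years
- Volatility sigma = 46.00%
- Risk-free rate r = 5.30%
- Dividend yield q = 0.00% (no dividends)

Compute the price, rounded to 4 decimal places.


d1 = (ln(S/K) + (r - q + 0.5*sigma^2) * T) / (sigma * sqrt(T)) = -0.16883634
d2 = d1 - sigma * sqrt(T) = -0.49410546
exp(-rT) = 0.97384804; exp(-qT) = 1.00000000
P = K * exp(-rT) * N(-d2) - S_0 * exp(-qT) * N(-d1)
N(-d1) = 0.56703731; N(-d2) = 0.68938415
P = 12.7300 * 0.97384804 * 0.68938415 - 11.1300 * 1.00000000 * 0.56703731 = 2.2352

Answer: Price = 2.2352


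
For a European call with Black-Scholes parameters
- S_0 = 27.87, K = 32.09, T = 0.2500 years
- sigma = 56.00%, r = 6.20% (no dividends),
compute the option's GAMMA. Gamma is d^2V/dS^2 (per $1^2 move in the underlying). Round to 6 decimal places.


d1 = -0.3081914772; d2 = -0.5881914772
phi(d1) = 0.3804389632; exp(-qT) = 1.0000000000; exp(-rT) = 0.9846195068
Gamma = exp(-qT) * phi(d1) / (S * sigma * sqrt(T)) = 1.0000000000 * 0.3804389632 / (27.8700 * 0.5600 * 0.5000000000) = 0.048752

Answer: Gamma = 0.048752


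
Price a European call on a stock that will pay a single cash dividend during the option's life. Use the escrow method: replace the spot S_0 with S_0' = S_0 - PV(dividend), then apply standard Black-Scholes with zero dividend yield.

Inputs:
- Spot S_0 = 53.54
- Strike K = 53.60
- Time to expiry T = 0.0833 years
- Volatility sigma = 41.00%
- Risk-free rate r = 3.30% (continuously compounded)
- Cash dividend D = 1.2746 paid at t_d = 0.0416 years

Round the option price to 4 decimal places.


PV(D) = D * exp(-r * t_d) = 1.2746 * 0.99862814 = 1.27285143
S_0' = S_0 - PV(D) = 53.5400 - 1.27285143 = 52.26714857
d1 = (ln(S_0'/K) + (r + sigma^2/2)*T) / (sigma*sqrt(T)) = -0.13040104
d2 = d1 - sigma*sqrt(T) = -0.24873417
exp(-rT) = 0.99725487
N(d1) = 0.44812457; N(d2) = 0.40178321
C = S_0' * N(d1) - K * exp(-rT) * N(d2) = 52.26714857 * 0.44812457 - 53.6000 * 0.99725487 * 0.40178321 = 1.9457

Answer: Price = 1.9457


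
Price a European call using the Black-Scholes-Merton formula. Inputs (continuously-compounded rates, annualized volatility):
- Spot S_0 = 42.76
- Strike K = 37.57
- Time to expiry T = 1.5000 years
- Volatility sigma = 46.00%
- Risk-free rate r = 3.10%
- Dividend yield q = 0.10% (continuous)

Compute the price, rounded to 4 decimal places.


Answer: Price = 12.5315

Derivation:
d1 = (ln(S/K) + (r - q + 0.5*sigma^2) * T) / (sigma * sqrt(T)) = 0.59124510
d2 = d1 - sigma * sqrt(T) = 0.02786246
exp(-rT) = 0.95456456; exp(-qT) = 0.99850112
C = S_0 * exp(-qT) * N(d1) - K * exp(-rT) * N(d2)
N(d1) = 0.72282190; N(d2) = 0.51111408
C = 42.7600 * 0.99850112 * 0.72282190 - 37.5700 * 0.95456456 * 0.51111408 = 12.5315


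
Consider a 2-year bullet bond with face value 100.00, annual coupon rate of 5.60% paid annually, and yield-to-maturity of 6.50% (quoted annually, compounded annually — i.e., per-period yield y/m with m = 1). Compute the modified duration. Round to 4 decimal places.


Answer: Modified duration = 1.8277

Derivation:
Coupon per period c = face * coupon_rate / m = 5.600000
Periods per year m = 1; per-period yield y/m = 0.065000
Number of cashflows N = 2
Cashflows (t years, CF_t, discount factor 1/(1+y/m)^(m*t), PV):
  t = 1.0000: CF_t = 5.600000, DF = 0.938967, PV = 5.258216
  t = 2.0000: CF_t = 105.600000, DF = 0.881659, PV = 93.103220
Price P = sum_t PV_t = 98.361436
First compute Macaulay numerator sum_t t * PV_t:
  t * PV_t at t = 1.0000: 5.258216
  t * PV_t at t = 2.0000: 186.206441
Macaulay duration D = 191.464656 / 98.361436 = 1.946542
Modified duration = D / (1 + y/m) = 1.946542 / (1 + 0.065000) = 1.827739


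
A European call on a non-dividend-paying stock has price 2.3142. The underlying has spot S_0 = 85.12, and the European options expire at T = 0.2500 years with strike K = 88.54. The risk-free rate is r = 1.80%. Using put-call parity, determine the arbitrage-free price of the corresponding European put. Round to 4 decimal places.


Put-call parity: C - P = S_0 * exp(-qT) - K * exp(-rT).
S_0 * exp(-qT) = 85.1200 * 1.00000000 = 85.12000000
K * exp(-rT) = 88.5400 * 0.99551011 = 88.14246512
P = C - S*exp(-qT) + K*exp(-rT)
P = 2.3142 - 85.12000000 + 88.14246512 = 5.3367

Answer: Put price = 5.3367


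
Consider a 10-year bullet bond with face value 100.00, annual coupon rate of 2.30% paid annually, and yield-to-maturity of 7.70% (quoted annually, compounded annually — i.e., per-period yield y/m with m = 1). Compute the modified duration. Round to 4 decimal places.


Coupon per period c = face * coupon_rate / m = 2.300000
Periods per year m = 1; per-period yield y/m = 0.077000
Number of cashflows N = 10
Cashflows (t years, CF_t, discount factor 1/(1+y/m)^(m*t), PV):
  t = 1.0000: CF_t = 2.300000, DF = 0.928505, PV = 2.135562
  t = 2.0000: CF_t = 2.300000, DF = 0.862122, PV = 1.982880
  t = 3.0000: CF_t = 2.300000, DF = 0.800484, PV = 1.841114
  t = 4.0000: CF_t = 2.300000, DF = 0.743254, PV = 1.709484
  t = 5.0000: CF_t = 2.300000, DF = 0.690115, PV = 1.587265
  t = 6.0000: CF_t = 2.300000, DF = 0.640775, PV = 1.473783
  t = 7.0000: CF_t = 2.300000, DF = 0.594963, PV = 1.368415
  t = 8.0000: CF_t = 2.300000, DF = 0.552426, PV = 1.270581
  t = 9.0000: CF_t = 2.300000, DF = 0.512931, PV = 1.179741
  t = 10.0000: CF_t = 102.300000, DF = 0.476259, PV = 48.721270
Price P = sum_t PV_t = 63.270094
First compute Macaulay numerator sum_t t * PV_t:
  t * PV_t at t = 1.0000: 2.135562
  t * PV_t at t = 2.0000: 3.965760
  t * PV_t at t = 3.0000: 5.523343
  t * PV_t at t = 4.0000: 6.837936
  t * PV_t at t = 5.0000: 7.936323
  t * PV_t at t = 6.0000: 8.842699
  t * PV_t at t = 7.0000: 9.578907
  t * PV_t at t = 8.0000: 10.164645
  t * PV_t at t = 9.0000: 10.617665
  t * PV_t at t = 10.0000: 487.212700
Macaulay duration D = 552.815539 / 63.270094 = 8.737391
Modified duration = D / (1 + y/m) = 8.737391 / (1 + 0.077000) = 8.112712

Answer: Modified duration = 8.1127
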